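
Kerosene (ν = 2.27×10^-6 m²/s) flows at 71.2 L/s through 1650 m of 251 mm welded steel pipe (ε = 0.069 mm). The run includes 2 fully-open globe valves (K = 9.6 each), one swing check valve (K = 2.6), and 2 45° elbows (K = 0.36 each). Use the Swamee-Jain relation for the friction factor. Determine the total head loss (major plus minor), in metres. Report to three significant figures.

H_L ≈ 15.0 m

V = 4Q/(πD²) = 1.439 m/s; V²/2g = 0.1055 m
Re = 1.59×10^5, ε/D = 2.75×10^-4 → f = 0.01814 (Swamee-Jain)
Major: h_f = f(L/D)·V²/2g = 0.01814·6574·0.1055 = 12.58 m
Minor: ΣK = 22.5; h_m = ΣK·V²/2g = 2.377 m
Total H_L = 12.58 + 2.377 = 14.96 m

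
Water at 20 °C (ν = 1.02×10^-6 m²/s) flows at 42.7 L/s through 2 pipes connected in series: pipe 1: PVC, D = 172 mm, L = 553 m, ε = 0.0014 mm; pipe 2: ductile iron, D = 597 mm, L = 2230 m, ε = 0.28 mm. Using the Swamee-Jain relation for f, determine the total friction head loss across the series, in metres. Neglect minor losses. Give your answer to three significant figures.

H ≈ 8.05 m

Pipe 1: V = 1.838 m/s, Re = 3.10×10^5, ε/D = 8.14×10^-6, f = 0.01438, h_1 = f(L/D)V²/2g = 7.961 m
Pipe 2: V = 0.1525 m/s, Re = 8.93×10^4, ε/D = 4.69×10^-4, f = 0.02059, h_2 = f(L/D)V²/2g = 0.09122 m
Series → Q common, losses add: H = Σh = 8.052 m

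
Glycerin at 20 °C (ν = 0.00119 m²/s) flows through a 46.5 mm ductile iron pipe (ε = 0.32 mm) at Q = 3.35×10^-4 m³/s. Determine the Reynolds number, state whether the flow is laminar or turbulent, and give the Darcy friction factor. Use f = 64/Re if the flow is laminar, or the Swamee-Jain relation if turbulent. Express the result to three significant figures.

Re ≈ 7.71; laminar; f = 64/Re ≈ 8.30

V = 4Q/(πD²) = 0.1973 m/s
Re = VD/ν = 0.1973·0.0465/0.00119 = 7.71
Re < 2300 → laminar → f = 64/Re = 8.303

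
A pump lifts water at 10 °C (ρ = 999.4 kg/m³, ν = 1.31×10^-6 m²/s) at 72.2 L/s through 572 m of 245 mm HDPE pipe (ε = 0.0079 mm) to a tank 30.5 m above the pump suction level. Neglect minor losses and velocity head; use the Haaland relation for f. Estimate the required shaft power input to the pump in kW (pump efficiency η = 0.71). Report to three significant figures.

V = 4Q/(πD²) = 1.531 m/s; Re = 2.86×10^5; ε/D = 3.22×10^-5; f = 0.01474
h_f = f(L/D)V²/2g = 4.113 m
Total head H = z + h_f = 30.5 + 4.113 = 34.61 m
P_hyd = ρgQH = 999.4·9.81·0.0722·34.61 = 24.50 kW
P_shaft = P_hyd/η = 24.50/0.71 = 34.51 kW

P_shaft ≈ 34.5 kW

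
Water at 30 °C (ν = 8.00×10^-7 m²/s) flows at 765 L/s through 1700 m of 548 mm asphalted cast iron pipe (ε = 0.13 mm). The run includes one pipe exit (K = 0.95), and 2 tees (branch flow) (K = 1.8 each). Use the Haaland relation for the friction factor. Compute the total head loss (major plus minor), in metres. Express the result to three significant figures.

V = 4Q/(πD²) = 3.243 m/s; V²/2g = 0.5362 m
Re = 2.22×10^6, ε/D = 2.37×10^-4 → f = 0.01460 (Haaland)
Major: h_f = f(L/D)·V²/2g = 0.01460·3102·0.5362 = 24.29 m
Minor: ΣK = 4.55; h_m = ΣK·V²/2g = 2.440 m
Total H_L = 24.29 + 2.440 = 26.73 m

H_L ≈ 26.7 m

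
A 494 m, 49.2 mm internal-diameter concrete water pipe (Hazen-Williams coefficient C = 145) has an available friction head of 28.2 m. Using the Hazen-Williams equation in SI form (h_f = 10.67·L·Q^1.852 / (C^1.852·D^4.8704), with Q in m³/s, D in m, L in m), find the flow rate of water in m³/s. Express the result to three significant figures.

Q ≈ 0.00313 m³/s

Rearranging: Q = [h_f·C^1.852·D^4.8704 / (10.67·L)]^(1/1.852)
Q = [28.2·145^1.852·0.0492^4.8704 / (10.67·494)]^0.540 = 0.003125 m³/s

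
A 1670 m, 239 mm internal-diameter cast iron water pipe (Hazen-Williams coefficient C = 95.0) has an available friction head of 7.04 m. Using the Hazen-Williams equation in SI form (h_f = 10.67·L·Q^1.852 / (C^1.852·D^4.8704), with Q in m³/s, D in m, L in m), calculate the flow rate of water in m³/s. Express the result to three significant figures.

Q ≈ 0.0320 m³/s

Rearranging: Q = [h_f·C^1.852·D^4.8704 / (10.67·L)]^(1/1.852)
Q = [7.04·95.0^1.852·0.239^4.8704 / (10.67·1670)]^0.540 = 0.03202 m³/s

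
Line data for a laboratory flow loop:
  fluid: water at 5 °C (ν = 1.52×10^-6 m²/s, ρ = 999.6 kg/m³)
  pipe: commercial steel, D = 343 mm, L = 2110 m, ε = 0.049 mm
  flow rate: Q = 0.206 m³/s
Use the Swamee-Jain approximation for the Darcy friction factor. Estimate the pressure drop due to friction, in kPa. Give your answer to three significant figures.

V = 4Q/(πD²) = 4·0.206/(π·0.343²) = 2.229 m/s
Re = VD/ν = 2.229·0.343/1.52×10^-6 = 5.03×10^5 → turbulent
ε/D = 0.049/343 = 1.43×10^-4
Swamee-Jain: f = 0.01493
h_f = f(L/D)V²/(2g) = 0.01493·(2110/0.343)·2.229²/(2·9.81) = 23.27 m
Δp = ρg·h_f = 999.6·9.81·23.27 = 228.2 kPa

Δp ≈ 228 kPa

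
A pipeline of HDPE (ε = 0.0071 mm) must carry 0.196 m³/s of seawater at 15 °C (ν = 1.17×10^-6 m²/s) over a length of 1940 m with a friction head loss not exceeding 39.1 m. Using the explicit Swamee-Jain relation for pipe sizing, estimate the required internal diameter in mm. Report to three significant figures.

Swamee-Jain (Type III): D = 0.66·[ε^1.25·(LQ²/(gh_f))^4.75 + ν·Q^9.4·(L/(gh_f))^5.2]^0.04
LQ²/(gh_f) = 0.1943; L/(gh_f) = 5.058
Term 1 = ε^1.25·(…)^4.75 = 1.53×10^-10; Term 2 = ν·Q^9.4·(…)^5.2 = 1.19×10^-9
D = 0.66·(1.53×10^-10 + 1.19×10^-9)^0.04 = 0.2915 m = 292 mm
Check: V = 2.94 m/s, Re = 7.32×10^5, f = 0.01272, h_f = 37.2 m ≈ 39.1 m ✓

D ≈ 292 mm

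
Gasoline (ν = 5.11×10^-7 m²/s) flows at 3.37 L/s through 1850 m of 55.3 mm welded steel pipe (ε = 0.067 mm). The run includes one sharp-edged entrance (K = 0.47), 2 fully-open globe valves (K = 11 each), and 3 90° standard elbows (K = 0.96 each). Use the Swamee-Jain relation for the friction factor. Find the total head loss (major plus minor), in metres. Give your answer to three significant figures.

H_L ≈ 77.6 m

V = 4Q/(πD²) = 1.403 m/s; V²/2g = 0.1003 m
Re = 1.52×10^5, ε/D = 0.00121 → f = 0.02235 (Swamee-Jain)
Major: h_f = f(L/D)·V²/2g = 0.02235·33454·0.1003 = 75.01 m
Minor: ΣK = 25.4; h_m = ΣK·V²/2g = 2.544 m
Total H_L = 75.01 + 2.544 = 77.56 m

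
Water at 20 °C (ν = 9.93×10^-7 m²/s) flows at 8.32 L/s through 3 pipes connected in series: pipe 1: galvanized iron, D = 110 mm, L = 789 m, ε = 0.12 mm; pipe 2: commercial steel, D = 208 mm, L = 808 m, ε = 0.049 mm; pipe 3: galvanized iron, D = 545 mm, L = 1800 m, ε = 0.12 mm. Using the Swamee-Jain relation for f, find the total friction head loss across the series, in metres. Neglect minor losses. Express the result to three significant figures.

Pipe 1: V = 0.8755 m/s, Re = 9.70×10^4, ε/D = 0.00109, f = 0.02272, h_1 = f(L/D)V²/2g = 6.365 m
Pipe 2: V = 0.2449 m/s, Re = 5.13×10^4, ε/D = 2.36×10^-4, f = 0.02158, h_2 = f(L/D)V²/2g = 0.2562 m
Pipe 3: V = 0.03566 m/s, Re = 1.96×10^4, ε/D = 2.20×10^-4, f = 0.02649, h_3 = f(L/D)V²/2g = 0.005672 m
Series → Q common, losses add: H = Σh = 6.627 m

H ≈ 6.63 m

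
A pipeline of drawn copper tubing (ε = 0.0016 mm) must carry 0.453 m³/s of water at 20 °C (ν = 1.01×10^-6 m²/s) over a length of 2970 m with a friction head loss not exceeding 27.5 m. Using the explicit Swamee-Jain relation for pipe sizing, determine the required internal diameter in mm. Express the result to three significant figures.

Swamee-Jain (Type III): D = 0.66·[ε^1.25·(LQ²/(gh_f))^4.75 + ν·Q^9.4·(L/(gh_f))^5.2]^0.04
LQ²/(gh_f) = 2.259; L/(gh_f) = 11.01
Term 1 = ε^1.25·(…)^4.75 = 2.73×10^-6; Term 2 = ν·Q^9.4·(…)^5.2 = 1.54×10^-4
D = 0.66·(2.73×10^-6 + 1.54×10^-4)^0.04 = 0.4649 m = 465 mm
Check: V = 2.67 m/s, Re = 1.23×10^6, f = 0.01131, h_f = 26.2 m ≈ 27.5 m ✓

D ≈ 465 mm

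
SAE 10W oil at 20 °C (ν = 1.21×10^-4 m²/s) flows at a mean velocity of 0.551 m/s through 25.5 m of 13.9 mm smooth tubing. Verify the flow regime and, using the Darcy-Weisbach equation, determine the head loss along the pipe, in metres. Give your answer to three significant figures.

Re = VD/ν = 0.551·0.01390/1.21×10^-4 = 63.3 → laminar (Re < 2300)
f = 64/Re = 1.011
h_f = f(L/D)V²/(2g) = 1.011·(25.5/0.01390)·0.551²/(2·9.81) = 28.70 m

h_f ≈ 28.7 m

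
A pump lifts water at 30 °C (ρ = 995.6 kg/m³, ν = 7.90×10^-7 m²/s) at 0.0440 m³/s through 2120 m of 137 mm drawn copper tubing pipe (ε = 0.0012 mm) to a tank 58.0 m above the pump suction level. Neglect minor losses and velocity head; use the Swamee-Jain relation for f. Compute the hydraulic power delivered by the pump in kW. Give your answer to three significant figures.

P_hyd ≈ 64.6 kW

V = 4Q/(πD²) = 2.985 m/s; Re = 5.18×10^5; ε/D = 8.76×10^-6; f = 0.01315
h_f = f(L/D)V²/2g = 92.43 m
Total head H = z + h_f = 58.0 + 92.43 = 150.4 m
P_hyd = ρgQH = 995.6·9.81·0.0440·150.4 = 64.65 kW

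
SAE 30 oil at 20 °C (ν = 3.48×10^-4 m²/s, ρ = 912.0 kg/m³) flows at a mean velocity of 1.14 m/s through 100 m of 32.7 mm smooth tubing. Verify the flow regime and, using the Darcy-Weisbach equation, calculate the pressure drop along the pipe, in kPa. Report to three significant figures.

Re = VD/ν = 1.14·0.03270/3.48×10^-4 = 107 → laminar (Re < 2300)
f = 64/Re = 0.5975
h_f = f(L/D)V²/(2g) = 0.5975·(100/0.03270)·1.14²/(2·9.81) = 121.0 m
Δp = ρg·h_f = 912.0·9.81·121.0 = 1083 kPa

Δp ≈ 1080 kPa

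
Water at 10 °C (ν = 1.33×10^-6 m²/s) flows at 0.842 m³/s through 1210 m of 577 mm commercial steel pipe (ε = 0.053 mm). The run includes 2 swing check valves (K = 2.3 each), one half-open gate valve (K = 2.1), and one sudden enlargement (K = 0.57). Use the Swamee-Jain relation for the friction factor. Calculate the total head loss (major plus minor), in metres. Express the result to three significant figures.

V = 4Q/(πD²) = 3.220 m/s; V²/2g = 0.5285 m
Re = 1.40×10^6, ε/D = 9.19×10^-5 → f = 0.01303 (Swamee-Jain)
Major: h_f = f(L/D)·V²/2g = 0.01303·2097·0.5285 = 14.45 m
Minor: ΣK = 7.27; h_m = ΣK·V²/2g = 3.842 m
Total H_L = 14.45 + 3.842 = 18.29 m

H_L ≈ 18.3 m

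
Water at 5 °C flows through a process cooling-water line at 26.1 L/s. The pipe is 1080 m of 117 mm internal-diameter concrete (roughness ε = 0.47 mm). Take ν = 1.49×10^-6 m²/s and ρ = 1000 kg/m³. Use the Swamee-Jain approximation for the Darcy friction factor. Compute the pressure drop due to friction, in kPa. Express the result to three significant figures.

V = 4Q/(πD²) = 4·0.0261/(π·0.117²) = 2.428 m/s
Re = VD/ν = 2.428·0.117/1.49×10^-6 = 1.91×10^5 → turbulent
ε/D = 0.47/117 = 0.00402
Swamee-Jain: f = 0.02921
h_f = f(L/D)V²/(2g) = 0.02921·(1080/0.117)·2.428²/(2·9.81) = 80.99 m
Δp = ρg·h_f = 1000·9.81·80.99 = 794.5 kPa

Δp ≈ 795 kPa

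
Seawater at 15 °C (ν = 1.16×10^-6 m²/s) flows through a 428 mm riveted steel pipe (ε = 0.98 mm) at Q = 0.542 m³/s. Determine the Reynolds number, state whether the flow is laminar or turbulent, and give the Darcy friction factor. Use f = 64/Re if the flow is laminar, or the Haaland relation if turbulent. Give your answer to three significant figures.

V = 4Q/(πD²) = 3.767 m/s
Re = VD/ν = 3.767·0.428/1.16×10^-6 = 1.39×10^6
Re > 4000 → turbulent; ε/D = 0.00229
Haaland: f = 0.02444

Re ≈ 1.39×10^6; turbulent; f ≈ 0.0244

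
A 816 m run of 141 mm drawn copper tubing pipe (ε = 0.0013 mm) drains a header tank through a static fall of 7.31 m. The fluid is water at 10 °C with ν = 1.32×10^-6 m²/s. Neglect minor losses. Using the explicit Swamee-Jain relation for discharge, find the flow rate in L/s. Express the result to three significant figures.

Swamee-Jain (Type II): Q = -0.965·√(gD⁵h_f/L)·ln[ε/(3.7D) + √(3.17ν²L/(gD³h_f))]
√(gD⁵h_f/L) = √(9.81·0.141⁵·7.31/816) = 0.002213
ε/(3.7D) = 2.49×10^-6; √(3.17ν²L/(gD³h_f)) = 1.50×10^-4
Q = -0.965·0.002213·ln(1.522×10^-4) = 0.01877 m³/s
Check: V = 1.20 m/s, Re = 1.28×10^5, f = 0.01703, h_f = 7.26 m ≈ 7.31 m ✓

Q ≈ 18.8 L/s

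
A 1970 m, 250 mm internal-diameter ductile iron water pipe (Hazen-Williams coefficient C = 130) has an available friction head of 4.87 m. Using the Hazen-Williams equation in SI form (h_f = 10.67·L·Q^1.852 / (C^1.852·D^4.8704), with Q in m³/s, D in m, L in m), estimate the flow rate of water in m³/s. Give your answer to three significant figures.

Rearranging: Q = [h_f·C^1.852·D^4.8704 / (10.67·L)]^(1/1.852)
Q = [4.87·130^1.852·0.250^4.8704 / (10.67·1970)]^0.540 = 0.03697 m³/s

Q ≈ 0.0370 m³/s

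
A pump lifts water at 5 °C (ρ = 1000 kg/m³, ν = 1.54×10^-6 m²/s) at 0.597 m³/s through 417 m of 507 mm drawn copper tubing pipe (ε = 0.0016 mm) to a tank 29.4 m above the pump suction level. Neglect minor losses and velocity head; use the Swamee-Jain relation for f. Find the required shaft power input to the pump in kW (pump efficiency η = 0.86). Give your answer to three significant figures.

P_shaft ≈ 230 kW

V = 4Q/(πD²) = 2.957 m/s; Re = 9.74×10^5; ε/D = 3.16×10^-6; f = 0.01174
h_f = f(L/D)V²/2g = 4.303 m
Total head H = z + h_f = 29.4 + 4.303 = 33.70 m
P_hyd = ρgQH = 1000·9.81·0.597·33.70 = 197.4 kW
P_shaft = P_hyd/η = 197.4/0.86 = 229.5 kW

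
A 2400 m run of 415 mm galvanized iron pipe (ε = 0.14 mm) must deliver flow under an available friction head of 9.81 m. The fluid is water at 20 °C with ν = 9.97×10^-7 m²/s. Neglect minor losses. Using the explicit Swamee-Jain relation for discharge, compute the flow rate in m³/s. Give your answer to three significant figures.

Swamee-Jain (Type II): Q = -0.965·√(gD⁵h_f/L)·ln[ε/(3.7D) + √(3.17ν²L/(gD³h_f))]
√(gD⁵h_f/L) = √(9.81·0.415⁵·9.81/2400) = 0.02222
ε/(3.7D) = 9.12×10^-5; √(3.17ν²L/(gD³h_f)) = 3.32×10^-5
Q = -0.965·0.02222·ln(1.243×10^-4) = 0.1928 m³/s
Check: V = 1.43 m/s, Re = 5.93×10^5, f = 0.01649, h_f = 9.87 m ≈ 9.81 m ✓

Q ≈ 0.193 m³/s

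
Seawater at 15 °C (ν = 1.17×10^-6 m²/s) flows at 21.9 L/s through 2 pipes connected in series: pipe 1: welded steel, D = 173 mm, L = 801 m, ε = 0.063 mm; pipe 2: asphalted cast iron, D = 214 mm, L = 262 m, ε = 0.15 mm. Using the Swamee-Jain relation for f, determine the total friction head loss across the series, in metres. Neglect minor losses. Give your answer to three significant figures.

Pipe 1: V = 0.9317 m/s, Re = 1.38×10^5, ε/D = 3.64×10^-4, f = 0.01897, h_1 = f(L/D)V²/2g = 3.887 m
Pipe 2: V = 0.6089 m/s, Re = 1.11×10^5, ε/D = 7.01×10^-4, f = 0.02099, h_2 = f(L/D)V²/2g = 0.4857 m
Series → Q common, losses add: H = Σh = 4.372 m

H ≈ 4.37 m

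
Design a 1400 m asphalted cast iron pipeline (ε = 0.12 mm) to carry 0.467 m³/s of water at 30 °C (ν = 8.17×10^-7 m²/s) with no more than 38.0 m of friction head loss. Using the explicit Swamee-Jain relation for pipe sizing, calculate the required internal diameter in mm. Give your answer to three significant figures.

Swamee-Jain (Type III): D = 0.66·[ε^1.25·(LQ²/(gh_f))^4.75 + ν·Q^9.4·(L/(gh_f))^5.2]^0.04
LQ²/(gh_f) = 0.8190; L/(gh_f) = 3.756
Term 1 = ε^1.25·(…)^4.75 = 4.87×10^-6; Term 2 = ν·Q^9.4·(…)^5.2 = 6.20×10^-7
D = 0.66·(4.87×10^-6 + 6.20×10^-7)^0.04 = 0.4065 m = 407 mm
Check: V = 3.60 m/s, Re = 1.79×10^6, f = 0.01539, h_f = 35.0 m ≈ 38.0 m ✓

D ≈ 407 mm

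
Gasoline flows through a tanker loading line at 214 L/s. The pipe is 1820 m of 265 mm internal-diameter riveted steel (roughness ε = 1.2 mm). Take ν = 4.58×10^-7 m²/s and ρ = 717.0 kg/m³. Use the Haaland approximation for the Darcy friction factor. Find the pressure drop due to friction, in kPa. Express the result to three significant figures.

V = 4Q/(πD²) = 4·0.214/(π·0.265²) = 3.880 m/s
Re = VD/ν = 3.880·0.265/4.58×10^-7 = 2.24×10^6 → turbulent
ε/D = 1.2/265 = 0.00453
Haaland: f = 0.02958
h_f = f(L/D)V²/(2g) = 0.02958·(1820/0.265)·3.880²/(2·9.81) = 155.9 m
Δp = ρg·h_f = 717.0·9.81·155.9 = 1096 kPa

Δp ≈ 1100 kPa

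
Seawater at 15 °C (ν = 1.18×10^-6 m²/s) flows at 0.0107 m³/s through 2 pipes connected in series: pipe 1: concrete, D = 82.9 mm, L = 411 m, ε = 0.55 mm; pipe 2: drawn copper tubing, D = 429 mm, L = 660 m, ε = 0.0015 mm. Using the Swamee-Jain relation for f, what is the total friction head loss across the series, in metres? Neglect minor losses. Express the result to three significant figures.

H ≈ 33.7 m

Pipe 1: V = 1.982 m/s, Re = 1.39×10^5, ε/D = 0.00663, f = 0.03392, h_1 = f(L/D)V²/2g = 33.68 m
Pipe 2: V = 0.07403 m/s, Re = 2.69×10^4, ε/D = 3.50×10^-6, f = 0.02400, h_2 = f(L/D)V²/2g = 0.01031 m
Series → Q common, losses add: H = Σh = 33.69 m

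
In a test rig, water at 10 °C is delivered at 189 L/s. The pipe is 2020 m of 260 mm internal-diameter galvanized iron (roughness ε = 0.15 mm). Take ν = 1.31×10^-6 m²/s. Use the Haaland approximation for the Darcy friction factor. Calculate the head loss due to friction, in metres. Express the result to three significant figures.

h_f ≈ 89.5 m

V = 4Q/(πD²) = 4·0.189/(π·0.260²) = 3.560 m/s
Re = VD/ν = 3.560·0.260/1.31×10^-6 = 7.07×10^5 → turbulent
ε/D = 0.15/260 = 5.77×10^-4
Haaland: f = 0.01784
h_f = f(L/D)V²/(2g) = 0.01784·(2020/0.260)·3.560²/(2·9.81) = 89.50 m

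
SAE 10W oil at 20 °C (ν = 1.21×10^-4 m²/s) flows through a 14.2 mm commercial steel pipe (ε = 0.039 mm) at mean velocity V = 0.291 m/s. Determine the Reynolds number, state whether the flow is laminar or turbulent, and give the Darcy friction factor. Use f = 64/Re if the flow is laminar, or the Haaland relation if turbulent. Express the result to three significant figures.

Re ≈ 34.2; laminar; f = 64/Re ≈ 1.87

Re = VD/ν = 0.2910·0.0142/1.21×10^-4 = 34.2
Re < 2300 → laminar → f = 64/Re = 1.874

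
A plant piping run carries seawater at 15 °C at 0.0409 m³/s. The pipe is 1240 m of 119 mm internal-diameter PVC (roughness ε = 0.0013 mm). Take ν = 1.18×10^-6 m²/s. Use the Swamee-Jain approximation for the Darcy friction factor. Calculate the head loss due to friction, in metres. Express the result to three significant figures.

h_f ≈ 100 m

V = 4Q/(πD²) = 4·0.0409/(π·0.119²) = 3.677 m/s
Re = VD/ν = 3.677·0.119/1.18×10^-6 = 3.71×10^5 → turbulent
ε/D = 0.0013/119 = 1.09×10^-5
Swamee-Jain: f = 0.01397
h_f = f(L/D)V²/(2g) = 0.01397·(1240/0.119)·3.677²/(2·9.81) = 100.3 m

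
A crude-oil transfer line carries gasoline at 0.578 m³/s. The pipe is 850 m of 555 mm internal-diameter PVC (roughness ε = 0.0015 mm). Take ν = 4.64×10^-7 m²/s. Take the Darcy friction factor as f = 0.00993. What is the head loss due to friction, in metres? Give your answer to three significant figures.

V = 4Q/(πD²) = 4·0.578/(π·0.555²) = 2.389 m/s
h_f = f(L/D)V²/(2g) = 0.009930·(850/0.555)·2.389²/(2·9.81) = 4.425 m

h_f ≈ 4.42 m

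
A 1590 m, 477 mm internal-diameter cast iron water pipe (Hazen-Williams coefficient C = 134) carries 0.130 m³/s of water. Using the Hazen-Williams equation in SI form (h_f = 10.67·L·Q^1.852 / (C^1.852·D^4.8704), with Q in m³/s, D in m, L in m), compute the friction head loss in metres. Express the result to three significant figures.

h_f ≈ 1.64 m

h_f = 10.67·1590·0.130^1.852 / (134^1.852·0.477^4.8704) = 1.640 m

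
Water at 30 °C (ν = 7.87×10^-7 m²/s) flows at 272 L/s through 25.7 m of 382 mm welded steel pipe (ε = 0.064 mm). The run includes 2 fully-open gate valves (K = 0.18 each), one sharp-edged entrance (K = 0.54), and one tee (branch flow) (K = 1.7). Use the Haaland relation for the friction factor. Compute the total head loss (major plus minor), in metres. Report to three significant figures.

V = 4Q/(πD²) = 2.373 m/s; V²/2g = 0.2871 m
Re = 1.15×10^6, ε/D = 1.68×10^-4 → f = 0.01411 (Haaland)
Major: h_f = f(L/D)·V²/2g = 0.01411·67.28·0.2871 = 0.2726 m
Minor: ΣK = 2.60; h_m = ΣK·V²/2g = 0.7464 m
Total H_L = 0.2726 + 0.7464 = 1.019 m

H_L ≈ 1.02 m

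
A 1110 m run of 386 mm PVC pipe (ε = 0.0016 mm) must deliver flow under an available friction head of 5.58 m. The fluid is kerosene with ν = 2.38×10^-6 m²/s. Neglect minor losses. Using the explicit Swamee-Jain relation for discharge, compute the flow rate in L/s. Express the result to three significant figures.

Swamee-Jain (Type II): Q = -0.965·√(gD⁵h_f/L)·ln[ε/(3.7D) + √(3.17ν²L/(gD³h_f))]
√(gD⁵h_f/L) = √(9.81·0.386⁵·5.58/1110) = 0.02056
ε/(3.7D) = 1.12×10^-6; √(3.17ν²L/(gD³h_f)) = 7.96×10^-5
Q = -0.965·0.02056·ln(8.069×10^-5) = 0.1870 m³/s
Check: V = 1.60 m/s, Re = 2.59×10^5, f = 0.01482, h_f = 5.55 m ≈ 5.58 m ✓

Q ≈ 187 L/s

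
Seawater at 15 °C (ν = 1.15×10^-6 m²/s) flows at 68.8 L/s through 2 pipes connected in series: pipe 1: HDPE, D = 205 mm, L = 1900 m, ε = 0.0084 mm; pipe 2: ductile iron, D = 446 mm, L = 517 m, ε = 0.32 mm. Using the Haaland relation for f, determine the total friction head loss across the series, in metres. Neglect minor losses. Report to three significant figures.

Pipe 1: V = 2.084 m/s, Re = 3.72×10^5, ε/D = 4.10×10^-5, f = 0.01419, h_1 = f(L/D)V²/2g = 29.13 m
Pipe 2: V = 0.4404 m/s, Re = 1.71×10^5, ε/D = 7.17×10^-4, f = 0.01993, h_2 = f(L/D)V²/2g = 0.2284 m
Series → Q common, losses add: H = Σh = 29.36 m

H ≈ 29.4 m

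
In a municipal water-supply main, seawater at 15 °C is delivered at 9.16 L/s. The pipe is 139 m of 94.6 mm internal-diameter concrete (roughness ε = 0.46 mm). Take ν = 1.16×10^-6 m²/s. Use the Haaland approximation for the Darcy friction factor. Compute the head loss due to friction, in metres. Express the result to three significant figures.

V = 4Q/(πD²) = 4·0.00916/(π·0.0946²) = 1.303 m/s
Re = VD/ν = 1.303·0.0946/1.16×10^-6 = 1.06×10^5 → turbulent
ε/D = 0.46/94.6 = 0.00486
Haaland: f = 0.03099
h_f = f(L/D)V²/(2g) = 0.03099·(139/0.0946)·1.303²/(2·9.81) = 3.942 m

h_f ≈ 3.94 m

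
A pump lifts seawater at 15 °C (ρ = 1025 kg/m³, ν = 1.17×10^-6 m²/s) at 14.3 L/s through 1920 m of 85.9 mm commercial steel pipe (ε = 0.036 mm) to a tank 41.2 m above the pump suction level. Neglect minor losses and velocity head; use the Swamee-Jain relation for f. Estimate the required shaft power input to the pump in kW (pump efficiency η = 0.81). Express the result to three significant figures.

V = 4Q/(πD²) = 2.468 m/s; Re = 1.81×10^5; ε/D = 4.19×10^-4; f = 0.01868
h_f = f(L/D)V²/2g = 129.6 m
Total head H = z + h_f = 41.2 + 129.6 = 170.8 m
P_hyd = ρgQH = 1025·9.81·0.0143·170.8 = 24.55 kW
P_shaft = P_hyd/η = 24.55/0.81 = 30.31 kW

P_shaft ≈ 30.3 kW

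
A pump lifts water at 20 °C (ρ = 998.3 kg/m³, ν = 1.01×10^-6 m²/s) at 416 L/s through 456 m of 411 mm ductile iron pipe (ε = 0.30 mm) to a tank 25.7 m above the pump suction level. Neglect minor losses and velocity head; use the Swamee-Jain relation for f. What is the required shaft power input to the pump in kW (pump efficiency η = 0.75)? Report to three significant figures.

V = 4Q/(πD²) = 3.136 m/s; Re = 1.28×10^6; ε/D = 7.30×10^-4; f = 0.01860
h_f = f(L/D)V²/2g = 10.34 m
Total head H = z + h_f = 25.7 + 10.34 = 36.04 m
P_hyd = ρgQH = 998.3·9.81·0.416·36.04 = 146.8 kW
P_shaft = P_hyd/η = 146.8/0.75 = 195.8 kW

P_shaft ≈ 196 kW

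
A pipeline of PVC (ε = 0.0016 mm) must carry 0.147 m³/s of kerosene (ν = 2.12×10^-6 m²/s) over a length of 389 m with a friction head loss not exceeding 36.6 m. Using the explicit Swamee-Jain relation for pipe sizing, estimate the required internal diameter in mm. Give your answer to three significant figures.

D ≈ 194 mm

Swamee-Jain (Type III): D = 0.66·[ε^1.25·(LQ²/(gh_f))^4.75 + ν·Q^9.4·(L/(gh_f))^5.2]^0.04
LQ²/(gh_f) = 0.02341; L/(gh_f) = 1.083
Term 1 = ε^1.25·(…)^4.75 = 1.02×10^-15; Term 2 = ν·Q^9.4·(…)^5.2 = 4.79×10^-14
D = 0.66·(1.02×10^-15 + 4.79×10^-14)^0.04 = 0.1937 m = 194 mm
Check: V = 4.99 m/s, Re = 4.56×10^5, f = 0.01344, h_f = 34.2 m ≈ 36.6 m ✓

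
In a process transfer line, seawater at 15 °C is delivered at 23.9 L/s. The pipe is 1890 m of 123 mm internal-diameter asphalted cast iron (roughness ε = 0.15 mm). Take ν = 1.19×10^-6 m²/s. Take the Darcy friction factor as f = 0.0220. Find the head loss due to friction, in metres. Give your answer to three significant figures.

V = 4Q/(πD²) = 4·0.0239/(π·0.123²) = 2.011 m/s
h_f = f(L/D)V²/(2g) = 0.02200·(1890/0.123)·2.011²/(2·9.81) = 69.71 m

h_f ≈ 69.7 m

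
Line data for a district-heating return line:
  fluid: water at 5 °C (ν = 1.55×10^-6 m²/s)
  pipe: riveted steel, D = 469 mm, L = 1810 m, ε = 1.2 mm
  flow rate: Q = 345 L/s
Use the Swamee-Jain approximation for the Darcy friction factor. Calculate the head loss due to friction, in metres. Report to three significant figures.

V = 4Q/(πD²) = 4·0.345/(π·0.469²) = 1.997 m/s
Re = VD/ν = 1.997·0.469/1.55×10^-6 = 6.04×10^5 → turbulent
ε/D = 1.2/469 = 0.00256
Swamee-Jain: f = 0.02539
h_f = f(L/D)V²/(2g) = 0.02539·(1810/0.469)·1.997²/(2·9.81) = 19.91 m

h_f ≈ 19.9 m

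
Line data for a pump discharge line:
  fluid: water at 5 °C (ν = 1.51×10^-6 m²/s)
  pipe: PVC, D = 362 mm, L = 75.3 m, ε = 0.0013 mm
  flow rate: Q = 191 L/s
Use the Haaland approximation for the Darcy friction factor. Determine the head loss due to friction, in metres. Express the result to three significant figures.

V = 4Q/(πD²) = 4·0.191/(π·0.362²) = 1.856 m/s
Re = VD/ν = 1.856·0.362/1.51×10^-6 = 4.45×10^5 → turbulent
ε/D = 0.0013/362 = 3.59×10^-6
Haaland: f = 0.01338
h_f = f(L/D)V²/(2g) = 0.01338·(75.3/0.362)·1.856²/(2·9.81) = 0.4884 m

h_f ≈ 0.488 m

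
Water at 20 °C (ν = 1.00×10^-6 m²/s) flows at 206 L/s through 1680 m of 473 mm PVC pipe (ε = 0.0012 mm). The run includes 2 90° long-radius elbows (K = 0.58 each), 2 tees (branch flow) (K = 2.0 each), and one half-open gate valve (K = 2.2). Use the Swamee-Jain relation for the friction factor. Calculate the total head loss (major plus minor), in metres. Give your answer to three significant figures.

V = 4Q/(πD²) = 1.172 m/s; V²/2g = 0.07005 m
Re = 5.55×10^5, ε/D = 2.54×10^-6 → f = 0.01290 (Swamee-Jain)
Major: h_f = f(L/D)·V²/2g = 0.01290·3552·0.07005 = 3.208 m
Minor: ΣK = 7.36; h_m = ΣK·V²/2g = 0.5156 m
Total H_L = 3.208 + 0.5156 = 3.724 m

H_L ≈ 3.72 m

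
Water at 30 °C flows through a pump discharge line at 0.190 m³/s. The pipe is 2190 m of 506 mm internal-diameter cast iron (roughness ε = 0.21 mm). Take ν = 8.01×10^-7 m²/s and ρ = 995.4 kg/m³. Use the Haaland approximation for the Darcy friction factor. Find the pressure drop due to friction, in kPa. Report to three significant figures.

Δp ≈ 32.4 kPa

V = 4Q/(πD²) = 4·0.190/(π·0.506²) = 0.9448 m/s
Re = VD/ν = 0.9448·0.506/8.01×10^-7 = 5.97×10^5 → turbulent
ε/D = 0.21/506 = 4.15×10^-4
Haaland: f = 0.01687
h_f = f(L/D)V²/(2g) = 0.01687·(2190/0.506)·0.9448²/(2·9.81) = 3.322 m
Δp = ρg·h_f = 995.4·9.81·3.322 = 32.44 kPa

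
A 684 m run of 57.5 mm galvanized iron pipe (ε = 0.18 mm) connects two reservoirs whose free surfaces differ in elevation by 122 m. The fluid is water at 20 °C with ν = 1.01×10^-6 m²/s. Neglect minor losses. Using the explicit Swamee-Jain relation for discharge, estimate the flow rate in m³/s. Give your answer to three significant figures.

Swamee-Jain (Type II): Q = -0.965·√(gD⁵h_f/L)·ln[ε/(3.7D) + √(3.17ν²L/(gD³h_f))]
√(gD⁵h_f/L) = √(9.81·0.0575⁵·122/684) = 0.001049
ε/(3.7D) = 8.46×10^-4; √(3.17ν²L/(gD³h_f)) = 9.86×10^-5
Q = -0.965·0.001049·ln(9.447×10^-4) = 0.007048 m³/s
Check: V = 2.71 m/s, Re = 1.55×10^5, f = 0.02752, h_f = 123 m ≈ 122 m ✓

Q ≈ 0.00705 m³/s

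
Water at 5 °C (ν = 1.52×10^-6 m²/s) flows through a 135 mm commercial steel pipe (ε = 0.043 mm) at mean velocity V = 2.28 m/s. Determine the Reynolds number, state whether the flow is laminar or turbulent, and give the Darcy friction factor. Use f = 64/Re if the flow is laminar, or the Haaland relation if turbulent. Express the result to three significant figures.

Re = VD/ν = 2.280·0.135/1.52×10^-6 = 2.02×10^5
Re > 4000 → turbulent; ε/D = 3.19×10^-4
Haaland: f = 0.01759

Re ≈ 2.02×10^5; turbulent; f ≈ 0.0176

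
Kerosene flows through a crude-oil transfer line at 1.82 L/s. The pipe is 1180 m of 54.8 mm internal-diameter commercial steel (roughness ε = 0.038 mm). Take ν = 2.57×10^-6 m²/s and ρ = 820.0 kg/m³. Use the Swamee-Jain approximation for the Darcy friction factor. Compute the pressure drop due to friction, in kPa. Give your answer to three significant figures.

V = 4Q/(πD²) = 4·0.00182/(π·0.0548²) = 0.7717 m/s
Re = VD/ν = 0.7717·0.0548/2.57×10^-6 = 1.65×10^4 → turbulent
ε/D = 0.038/54.8 = 6.93×10^-4
Swamee-Jain: f = 0.02862
h_f = f(L/D)V²/(2g) = 0.02862·(1180/0.0548)·0.7717²/(2·9.81) = 18.71 m
Δp = ρg·h_f = 820.0·9.81·18.71 = 150.5 kPa

Δp ≈ 150 kPa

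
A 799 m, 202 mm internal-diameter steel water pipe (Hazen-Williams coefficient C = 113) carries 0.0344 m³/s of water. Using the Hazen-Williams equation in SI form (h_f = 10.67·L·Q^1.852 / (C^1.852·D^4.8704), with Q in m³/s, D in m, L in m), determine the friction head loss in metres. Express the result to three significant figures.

h_f = 10.67·799·0.0344^1.852 / (113^1.852·0.202^4.8704) = 6.329 m

h_f ≈ 6.33 m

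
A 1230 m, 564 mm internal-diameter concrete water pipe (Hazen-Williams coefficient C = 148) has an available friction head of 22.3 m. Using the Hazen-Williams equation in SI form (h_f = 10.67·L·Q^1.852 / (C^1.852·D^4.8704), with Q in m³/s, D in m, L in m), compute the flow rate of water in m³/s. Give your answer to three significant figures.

Rearranging: Q = [h_f·C^1.852·D^4.8704 / (10.67·L)]^(1/1.852)
Q = [22.3·148^1.852·0.564^4.8704 / (10.67·1230)]^0.540 = 1.049 m³/s

Q ≈ 1.05 m³/s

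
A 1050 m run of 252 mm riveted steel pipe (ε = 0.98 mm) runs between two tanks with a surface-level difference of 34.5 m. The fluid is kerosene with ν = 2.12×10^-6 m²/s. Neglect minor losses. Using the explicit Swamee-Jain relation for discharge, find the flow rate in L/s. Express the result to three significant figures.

Swamee-Jain (Type II): Q = -0.965·√(gD⁵h_f/L)·ln[ε/(3.7D) + √(3.17ν²L/(gD³h_f))]
√(gD⁵h_f/L) = √(9.81·0.252⁵·34.5/1050) = 0.01810
ε/(3.7D) = 0.00105; √(3.17ν²L/(gD³h_f)) = 5.26×10^-5
Q = -0.965·0.01810·ln(0.001104) = 0.1189 m³/s
Check: V = 2.38 m/s, Re = 2.83×10^5, f = 0.02873, h_f = 34.7 m ≈ 34.5 m ✓

Q ≈ 119 L/s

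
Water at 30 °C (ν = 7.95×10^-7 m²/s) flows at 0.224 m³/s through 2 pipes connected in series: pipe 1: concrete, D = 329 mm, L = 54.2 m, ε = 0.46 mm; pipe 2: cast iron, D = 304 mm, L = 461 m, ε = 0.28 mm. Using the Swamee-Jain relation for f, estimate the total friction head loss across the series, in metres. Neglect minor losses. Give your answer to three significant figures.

H ≈ 15.7 m

Pipe 1: V = 2.635 m/s, Re = 1.09×10^6, ε/D = 0.00140, f = 0.02164, h_1 = f(L/D)V²/2g = 1.261 m
Pipe 2: V = 3.086 m/s, Re = 1.18×10^6, ε/D = 9.21×10^-4, f = 0.01961, h_2 = f(L/D)V²/2g = 14.43 m
Series → Q common, losses add: H = Σh = 15.69 m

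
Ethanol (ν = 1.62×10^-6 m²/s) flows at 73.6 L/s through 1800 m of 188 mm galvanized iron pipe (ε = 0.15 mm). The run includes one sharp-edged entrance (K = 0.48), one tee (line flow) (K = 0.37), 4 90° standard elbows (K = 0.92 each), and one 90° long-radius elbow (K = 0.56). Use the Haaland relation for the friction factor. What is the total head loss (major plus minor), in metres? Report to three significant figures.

H_L ≈ 69.1 m

V = 4Q/(πD²) = 2.651 m/s; V²/2g = 0.3583 m
Re = 3.08×10^5, ε/D = 7.98×10^-4 → f = 0.01960 (Haaland)
Major: h_f = f(L/D)·V²/2g = 0.01960·9574·0.3583 = 67.24 m
Minor: ΣK = 5.09; h_m = ΣK·V²/2g = 1.824 m
Total H_L = 67.24 + 1.824 = 69.07 m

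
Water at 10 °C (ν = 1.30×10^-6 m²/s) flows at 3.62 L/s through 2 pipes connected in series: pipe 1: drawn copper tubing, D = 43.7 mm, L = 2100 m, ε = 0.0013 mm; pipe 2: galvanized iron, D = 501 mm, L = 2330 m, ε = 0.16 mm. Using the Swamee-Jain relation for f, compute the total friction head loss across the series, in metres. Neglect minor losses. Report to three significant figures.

H ≈ 269 m

Pipe 1: V = 2.414 m/s, Re = 8.11×10^4, ε/D = 2.97×10^-5, f = 0.01883, h_1 = f(L/D)V²/2g = 268.7 m
Pipe 2: V = 0.01836 m/s, Re = 7080, ε/D = 3.19×10^-4, f = 0.03462, h_2 = f(L/D)V²/2g = 0.002767 m
Series → Q common, losses add: H = Σh = 268.7 m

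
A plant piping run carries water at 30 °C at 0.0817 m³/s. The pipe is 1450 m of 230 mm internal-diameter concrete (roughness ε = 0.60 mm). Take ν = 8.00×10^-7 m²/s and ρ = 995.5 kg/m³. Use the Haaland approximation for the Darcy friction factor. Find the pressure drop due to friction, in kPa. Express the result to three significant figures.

Δp ≈ 309 kPa

V = 4Q/(πD²) = 4·0.0817/(π·0.230²) = 1.966 m/s
Re = VD/ν = 1.966·0.230/8.00×10^-7 = 5.65×10^5 → turbulent
ε/D = 0.60/230 = 0.00261
Haaland: f = 0.02546
h_f = f(L/D)V²/(2g) = 0.02546·(1450/0.230)·1.966²/(2·9.81) = 31.63 m
Δp = ρg·h_f = 995.5·9.81·31.63 = 308.9 kPa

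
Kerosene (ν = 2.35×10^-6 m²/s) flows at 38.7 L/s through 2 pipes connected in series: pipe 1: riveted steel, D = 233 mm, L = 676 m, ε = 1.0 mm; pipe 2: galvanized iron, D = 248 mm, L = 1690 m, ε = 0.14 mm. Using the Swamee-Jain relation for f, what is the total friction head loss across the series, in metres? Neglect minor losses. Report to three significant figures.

H ≈ 8.42 m

Pipe 1: V = 0.9076 m/s, Re = 9.00×10^4, ε/D = 0.00429, f = 0.03042, h_1 = f(L/D)V²/2g = 3.706 m
Pipe 2: V = 0.8012 m/s, Re = 8.45×10^4, ε/D = 5.65×10^-4, f = 0.02114, h_2 = f(L/D)V²/2g = 4.712 m
Series → Q common, losses add: H = Σh = 8.418 m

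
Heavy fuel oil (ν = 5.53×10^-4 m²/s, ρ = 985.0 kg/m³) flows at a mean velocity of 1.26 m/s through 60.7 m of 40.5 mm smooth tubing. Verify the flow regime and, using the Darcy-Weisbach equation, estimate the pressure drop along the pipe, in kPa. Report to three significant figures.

Δp ≈ 813 kPa

Re = VD/ν = 1.26·0.04050/5.53×10^-4 = 92.3 → laminar (Re < 2300)
f = 64/Re = 0.6936
h_f = f(L/D)V²/(2g) = 0.6936·(60.7/0.04050)·1.26²/(2·9.81) = 84.11 m
Δp = ρg·h_f = 985.0·9.81·84.11 = 812.8 kPa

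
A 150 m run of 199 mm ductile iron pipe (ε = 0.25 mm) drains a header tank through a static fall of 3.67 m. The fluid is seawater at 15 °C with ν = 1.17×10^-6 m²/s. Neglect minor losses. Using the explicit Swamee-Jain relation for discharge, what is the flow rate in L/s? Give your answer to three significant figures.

Q ≈ 65.6 L/s

Swamee-Jain (Type II): Q = -0.965·√(gD⁵h_f/L)·ln[ε/(3.7D) + √(3.17ν²L/(gD³h_f))]
√(gD⁵h_f/L) = √(9.81·0.199⁵·3.67/150) = 0.008655
ε/(3.7D) = 3.40×10^-4; √(3.17ν²L/(gD³h_f)) = 4.79×10^-5
Q = -0.965·0.008655·ln(3.874×10^-4) = 0.06561 m³/s
Check: V = 2.11 m/s, Re = 3.59×10^5, f = 0.02161, h_f = 3.69 m ≈ 3.67 m ✓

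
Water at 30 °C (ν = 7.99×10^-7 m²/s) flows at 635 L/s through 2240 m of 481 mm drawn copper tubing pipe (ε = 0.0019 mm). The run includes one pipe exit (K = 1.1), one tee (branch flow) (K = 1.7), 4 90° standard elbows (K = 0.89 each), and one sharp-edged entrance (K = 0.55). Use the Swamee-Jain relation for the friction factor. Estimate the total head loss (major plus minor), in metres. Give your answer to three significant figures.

V = 4Q/(πD²) = 3.495 m/s; V²/2g = 0.6224 m
Re = 2.10×10^6, ε/D = 3.95×10^-6 → f = 0.01044 (Swamee-Jain)
Major: h_f = f(L/D)·V²/2g = 0.01044·4657·0.6224 = 30.26 m
Minor: ΣK = 6.91; h_m = ΣK·V²/2g = 4.301 m
Total H_L = 30.26 + 4.301 = 34.56 m

H_L ≈ 34.6 m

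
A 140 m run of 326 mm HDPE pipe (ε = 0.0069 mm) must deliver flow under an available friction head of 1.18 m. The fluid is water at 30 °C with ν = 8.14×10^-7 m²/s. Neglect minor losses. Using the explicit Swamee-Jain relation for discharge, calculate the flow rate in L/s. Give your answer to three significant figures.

Q ≈ 174 L/s

Swamee-Jain (Type II): Q = -0.965·√(gD⁵h_f/L)·ln[ε/(3.7D) + √(3.17ν²L/(gD³h_f))]
√(gD⁵h_f/L) = √(9.81·0.326⁵·1.18/140) = 0.01745
ε/(3.7D) = 5.72×10^-6; √(3.17ν²L/(gD³h_f)) = 2.71×10^-5
Q = -0.965·0.01745·ln(3.280×10^-5) = 0.1739 m³/s
Check: V = 2.08 m/s, Re = 8.34×10^5, f = 0.01242, h_f = 1.18 m ≈ 1.18 m ✓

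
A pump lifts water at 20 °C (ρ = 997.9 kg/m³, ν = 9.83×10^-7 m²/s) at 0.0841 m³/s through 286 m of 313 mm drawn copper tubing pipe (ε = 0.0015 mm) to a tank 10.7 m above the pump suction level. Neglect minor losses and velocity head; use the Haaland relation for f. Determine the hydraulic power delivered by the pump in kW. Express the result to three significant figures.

P_hyd ≈ 9.45 kW

V = 4Q/(πD²) = 1.093 m/s; Re = 3.48×10^5; ε/D = 4.79×10^-6; f = 0.01399
h_f = f(L/D)V²/2g = 0.7785 m
Total head H = z + h_f = 10.7 + 0.7785 = 11.48 m
P_hyd = ρgQH = 997.9·9.81·0.0841·11.48 = 9.450 kW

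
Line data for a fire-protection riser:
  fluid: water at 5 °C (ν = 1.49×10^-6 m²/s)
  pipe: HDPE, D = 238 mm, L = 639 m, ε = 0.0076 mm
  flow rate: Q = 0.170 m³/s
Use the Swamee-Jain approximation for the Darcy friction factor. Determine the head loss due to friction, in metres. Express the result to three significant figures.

V = 4Q/(πD²) = 4·0.170/(π·0.238²) = 3.821 m/s
Re = VD/ν = 3.821·0.238/1.49×10^-6 = 6.10×10^5 → turbulent
ε/D = 0.0076/238 = 3.19×10^-5
Swamee-Jain: f = 0.01319
h_f = f(L/D)V²/(2g) = 0.01319·(639/0.238)·3.821²/(2·9.81) = 26.35 m

h_f ≈ 26.4 m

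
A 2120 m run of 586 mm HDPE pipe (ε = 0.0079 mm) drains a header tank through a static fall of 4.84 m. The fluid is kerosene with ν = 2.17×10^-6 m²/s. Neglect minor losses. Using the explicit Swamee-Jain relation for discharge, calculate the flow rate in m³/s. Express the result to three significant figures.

Swamee-Jain (Type II): Q = -0.965·√(gD⁵h_f/L)·ln[ε/(3.7D) + √(3.17ν²L/(gD³h_f))]
√(gD⁵h_f/L) = √(9.81·0.586⁵·4.84/2120) = 0.03934
ε/(3.7D) = 3.64×10^-6; √(3.17ν²L/(gD³h_f)) = 5.76×10^-5
Q = -0.965·0.03934·ln(6.119×10^-5) = 0.3683 m³/s
Check: V = 1.37 m/s, Re = 3.69×10^5, f = 0.01401, h_f = 4.82 m ≈ 4.84 m ✓

Q ≈ 0.368 m³/s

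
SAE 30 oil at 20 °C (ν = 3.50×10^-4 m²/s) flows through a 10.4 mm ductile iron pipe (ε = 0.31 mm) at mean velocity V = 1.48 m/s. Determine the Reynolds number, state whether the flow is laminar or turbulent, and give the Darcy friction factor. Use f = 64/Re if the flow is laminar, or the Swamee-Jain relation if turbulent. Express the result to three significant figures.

Re = VD/ν = 1.480·0.0104/3.50×10^-4 = 44.0
Re < 2300 → laminar → f = 64/Re = 1.455

Re ≈ 44.0; laminar; f = 64/Re ≈ 1.46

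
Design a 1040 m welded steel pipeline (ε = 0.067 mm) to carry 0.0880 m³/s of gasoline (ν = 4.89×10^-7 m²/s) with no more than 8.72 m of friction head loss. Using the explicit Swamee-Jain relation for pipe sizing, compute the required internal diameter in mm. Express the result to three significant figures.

Swamee-Jain (Type III): D = 0.66·[ε^1.25·(LQ²/(gh_f))^4.75 + ν·Q^9.4·(L/(gh_f))^5.2]^0.04
LQ²/(gh_f) = 0.09415; L/(gh_f) = 12.16
Term 1 = ε^1.25·(…)^4.75 = 8.09×10^-11; Term 2 = ν·Q^9.4·(…)^5.2 = 2.56×10^-11
D = 0.66·(8.09×10^-11 + 2.56×10^-11)^0.04 = 0.2634 m = 263 mm
Check: V = 1.61 m/s, Re = 8.70×10^5, f = 0.01544, h_f = 8.10 m ≈ 8.72 m ✓

D ≈ 263 mm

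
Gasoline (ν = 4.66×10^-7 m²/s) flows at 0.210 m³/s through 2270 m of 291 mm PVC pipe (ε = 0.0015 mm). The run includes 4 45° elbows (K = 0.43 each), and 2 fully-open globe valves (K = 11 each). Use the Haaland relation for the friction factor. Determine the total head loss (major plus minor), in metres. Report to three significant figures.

H_L ≈ 53.7 m

V = 4Q/(πD²) = 3.158 m/s; V²/2g = 0.5081 m
Re = 1.97×10^6, ε/D = 5.15×10^-6 → f = 0.01051 (Haaland)
Major: h_f = f(L/D)·V²/2g = 0.01051·7801·0.5081 = 41.67 m
Minor: ΣK = 23.7; h_m = ΣK·V²/2g = 12.05 m
Total H_L = 41.67 + 12.05 = 53.72 m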